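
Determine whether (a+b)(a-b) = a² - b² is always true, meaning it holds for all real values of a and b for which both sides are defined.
Claim: (a+b)(a-b) = a² - b².
Reasoning: Expand: (a+b)(a-b) = a² - ab + ba - b² = a² - b² (the cross terms cancel).
So the two sides agree for all real values of a and b for which both sides are defined.

Conclusion: Yes, this is an identity.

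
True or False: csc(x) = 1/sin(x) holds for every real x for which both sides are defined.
Claim: csc(x) = 1/sin(x).
Reasoning: csc(x) is by definition the reciprocal of sin(x), wherever sin(x) ≠ 0.
So the two sides agree for every real x for which both sides are defined.

Conclusion: True.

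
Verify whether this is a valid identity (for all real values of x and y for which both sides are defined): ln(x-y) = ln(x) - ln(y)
Claim: ln(x-y) = ln(x) - ln(y).
Test a specific point where both sides are defined: x = 3/2, y = 1/2.
LHS = ln(x-y) ≈ 0.0000
RHS = ln(x) - ln(y) ≈ 1.0986
Since 0.0000 ≠ 1.0986, the equation fails at this point, so it cannot hold for all real values of x and y for which both sides are defined.
ln(x) - ln(y) = ln(x/y), not ln(x-y).

Conclusion: No, this is NOT an identity.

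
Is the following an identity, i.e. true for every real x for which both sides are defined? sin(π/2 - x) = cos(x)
Claim: sin(π/2 - x) = cos(x).
Reasoning: Use sin(u - v) = sin(u)cos(v) - cos(u)sin(v) with u = π/2, v = x: sin(π/2)cos(x) - cos(π/2)sin(x) = 1·cos(x) - 0·sin(x) = cos(x).
So the two sides agree for every real x for which both sides are defined.

Conclusion: Yes, this is an identity.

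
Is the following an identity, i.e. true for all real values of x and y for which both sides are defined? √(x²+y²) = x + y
Claim: √(x²+y²) = x + y.
Test a specific point where both sides are defined: x = 1, y = -1.
LHS = √(x²+y²) ≈ 1.4142
RHS = x + y ≈ 0.0000
Since 1.4142 ≠ 0.0000, the equation fails at this point, so it cannot hold for all real values of x and y for which both sides are defined.
(x+y)² = x² + 2xy + y², not x² + y², so the square root does not split this way.

Conclusion: No, this is NOT an identity.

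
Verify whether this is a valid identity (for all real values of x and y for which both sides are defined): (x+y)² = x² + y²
Claim: (x+y)² = x² + y².
Test a specific point where both sides are defined: x = 4, y = 2.
LHS = (x+y)² ≈ 36.0000
RHS = x² + y² ≈ 20.0000
Since 36.0000 ≠ 20.0000, the equation fails at this point, so it cannot hold for all real values of x and y for which both sides are defined.
The correct expansion is (x+y)² = x² + 2xy + y²; the cross term 2xy is missing.

Conclusion: No, this is NOT an identity.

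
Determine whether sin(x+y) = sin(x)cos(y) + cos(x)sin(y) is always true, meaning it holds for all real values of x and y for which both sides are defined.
Yes, this is an identity.

Claim: sin(x+y) = sin(x)cos(y) + cos(x)sin(y).
Reasoning: By Euler's formula e^(i(x+y)) = e^(ix)·e^(iy) = (cos x + i·sin x)(cos y + i·sin y). The imaginary part of the left side is sin(x+y); the imaginary part of the product is sin(x)cos(y) + cos(x)sin(y).
So the two sides agree for all real values of x and y for which both sides are defined.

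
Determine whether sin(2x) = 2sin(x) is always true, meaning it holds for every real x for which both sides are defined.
Claim: sin(2x) = 2sin(x).
Test a specific point where both sides are defined: x = π/4.
LHS = sin(2x) ≈ 1.0000
RHS = 2sin(x) ≈ 1.4142
Since 1.0000 ≠ 1.4142, the equation fails at this point, so it cannot hold for every real x for which both sides are defined.
The correct double-angle formula is sin(2x) = 2sin(x)cos(x).

Conclusion: No, this is NOT an identity.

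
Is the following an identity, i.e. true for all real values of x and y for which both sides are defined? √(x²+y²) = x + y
No, this is NOT an identity.

Claim: √(x²+y²) = x + y.
Test a specific point where both sides are defined: x = 1/2, y = 1/2.
LHS = √(x²+y²) ≈ 0.7071
RHS = x + y ≈ 1.0000
Since 0.7071 ≠ 1.0000, the equation fails at this point, so it cannot hold for all real values of x and y for which both sides are defined.
(x+y)² = x² + 2xy + y², not x² + y², so the square root does not split this way.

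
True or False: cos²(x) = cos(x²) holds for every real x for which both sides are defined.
Claim: cos²(x) = cos(x²).
Test a specific point where both sides are defined: x = π/4.
LHS = cos²(x) ≈ 0.5000
RHS = cos(x²) ≈ 0.8157
Since 0.5000 ≠ 0.8157, the equation fails at this point, so it cannot hold for every real x for which both sides are defined.
cos²(x) means (cos x)², squaring the output; cos(x²) squares the input. These are different functions.

Conclusion: False.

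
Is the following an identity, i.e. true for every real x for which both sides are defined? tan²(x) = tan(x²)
Claim: tan²(x) = tan(x²).
Test a specific point where both sides are defined: x = π/3.
LHS = tan²(x) ≈ 3.0000
RHS = tan(x²) ≈ 1.9485
Since 3.0000 ≠ 1.9485, the equation fails at this point, so it cannot hold for every real x for which both sides are defined.
tan²(x) means (tan x)², squaring the output; tan(x²) squares the input. These are different functions.

Conclusion: No, this is NOT an identity.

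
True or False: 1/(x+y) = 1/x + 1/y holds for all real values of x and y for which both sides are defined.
Claim: 1/(x+y) = 1/x + 1/y.
Test a specific point where both sides are defined: x = 2, y = 3/2.
LHS = 1/(x+y) ≈ 0.2857
RHS = 1/x + 1/y ≈ 1.1667
Since 0.2857 ≠ 1.1667, the equation fails at this point, so it cannot hold for all real values of x and y for which both sides are defined.
1/x + 1/y = (x+y)/(xy), which is not 1/(x+y).

Conclusion: False.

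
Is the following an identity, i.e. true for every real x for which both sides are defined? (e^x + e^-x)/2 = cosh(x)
Claim: (e^x + e^-x)/2 = cosh(x).
Reasoning: This is exactly the definition of the hyperbolic cosine: cosh(x) := (e^x + e^-x)/2.
So the two sides agree for every real x for which both sides are defined.

Conclusion: Yes, this is an identity.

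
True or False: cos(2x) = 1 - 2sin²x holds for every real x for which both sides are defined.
True.

Claim: cos(2x) = 1 - 2sin²x.
Reasoning: cos(2x) = cos²x - sin²x. Replace cos²x by 1 - sin²x: (1 - sin²x) - sin²x = 1 - 2sin²x.
So the two sides agree for every real x for which both sides are defined.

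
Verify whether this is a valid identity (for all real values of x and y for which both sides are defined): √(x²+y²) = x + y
Claim: √(x²+y²) = x + y.
Test a specific point where both sides are defined: x = -1, y = 5.
LHS = √(x²+y²) ≈ 5.0990
RHS = x + y ≈ 4.0000
Since 5.0990 ≠ 4.0000, the equation fails at this point, so it cannot hold for all real values of x and y for which both sides are defined.
(x+y)² = x² + 2xy + y², not x² + y², so the square root does not split this way.

Conclusion: No, this is NOT an identity.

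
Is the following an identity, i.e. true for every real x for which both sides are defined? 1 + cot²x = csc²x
Yes, this is an identity.

Claim: 1 + cot²x = csc²x.
Reasoning: Start from sin²x + cos²x = 1 and divide every term by sin²x (allowed wherever cot x and csc x are defined): 1 + cot²x = 1/sin²x = csc²x.
So the two sides agree for every real x for which both sides are defined.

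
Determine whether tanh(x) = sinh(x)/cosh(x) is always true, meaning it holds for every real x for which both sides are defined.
Yes, this is an identity.

Claim: tanh(x) = sinh(x)/cosh(x).
Reasoning: tanh(x) is defined as sinh(x)/cosh(x) = (e^x - e^-x)/(e^x + e^-x); cosh(x) ≥ 1 is never zero, so this holds for every real x.
So the two sides agree for every real x for which both sides are defined.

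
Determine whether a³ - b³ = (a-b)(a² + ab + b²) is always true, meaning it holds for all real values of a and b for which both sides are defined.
Claim: a³ - b³ = (a-b)(a² + ab + b²).
Reasoning: Expand the right side: (a-b)(a² + ab + b²) = a³ + a²b + ab² - a²b - ab² - b³ = a³ - b³ (the middle terms cancel in pairs).
So the two sides agree for all real values of a and b for which both sides are defined.

Conclusion: Yes, this is an identity.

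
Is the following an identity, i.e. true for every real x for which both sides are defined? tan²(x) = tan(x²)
No, this is NOT an identity.

Claim: tan²(x) = tan(x²).
Test a specific point where both sides are defined: x = -π/3.
LHS = tan²(x) ≈ 3.0000
RHS = tan(x²) ≈ 1.9485
Since 3.0000 ≠ 1.9485, the equation fails at this point, so it cannot hold for every real x for which both sides are defined.
tan²(x) means (tan x)², squaring the output; tan(x²) squares the input. These are different functions.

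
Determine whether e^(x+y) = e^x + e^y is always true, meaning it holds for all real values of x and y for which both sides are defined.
No, this is NOT an identity.

Claim: e^(x+y) = e^x + e^y.
Test a specific point where both sides are defined: x = 1, y = 3/2.
LHS = e^(x+y) ≈ 12.1825
RHS = e^x + e^y ≈ 7.2000
Since 12.1825 ≠ 7.2000, the equation fails at this point, so it cannot hold for all real values of x and y for which both sides are defined.
The correct rule is e^(x+y) = e^x · e^y (a product, not a sum).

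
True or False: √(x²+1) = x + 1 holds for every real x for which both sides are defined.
False.

Claim: √(x²+1) = x + 1.
Test a specific point where both sides are defined: x = 1.
LHS = √(x²+1) ≈ 1.4142
RHS = x + 1 ≈ 2.0000
Since 1.4142 ≠ 2.0000, the equation fails at this point, so it cannot hold for every real x for which both sides are defined.
(x+1)² = x² + 2x + 1 ≠ x² + 1 unless x = 0.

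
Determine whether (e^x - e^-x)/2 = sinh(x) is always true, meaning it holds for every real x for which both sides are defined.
Yes, this is an identity.

Claim: (e^x - e^-x)/2 = sinh(x).
Reasoning: This is exactly the definition of the hyperbolic sine: sinh(x) := (e^x - e^-x)/2.
So the two sides agree for every real x for which both sides are defined.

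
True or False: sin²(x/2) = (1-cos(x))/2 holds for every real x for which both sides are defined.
Claim: sin²(x/2) = (1-cos(x))/2.
Reasoning: Use cos(2θ) = 1 - 2sin²θ with θ = x/2: cos(x) = 1 - 2sin²(x/2). Solving for sin²(x/2) gives (1 - cos(x))/2.
So the two sides agree for every real x for which both sides are defined.

Conclusion: True.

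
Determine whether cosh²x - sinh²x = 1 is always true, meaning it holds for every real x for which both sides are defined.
Claim: cosh²x - sinh²x = 1.
Reasoning: With cosh(x) = (e^x + e^-x)/2 and sinh(x) = (e^x - e^-x)/2: cosh²x = (e^(2x) + 2 + e^(-2x))/4 and sinh²x = (e^(2x) - 2 + e^(-2x))/4. Subtracting leaves 4/4 = 1.
So the two sides agree for every real x for which both sides are defined.

Conclusion: Yes, this is an identity.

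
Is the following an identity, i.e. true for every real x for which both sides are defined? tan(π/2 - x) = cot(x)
Claim: tan(π/2 - x) = cot(x).
Reasoning: tan(π/2 - x) = sin(π/2 - x)/cos(π/2 - x) = cos(x)/sin(x) = cot(x), using the cofunction identities sin(π/2 - x) = cos(x) and cos(π/2 - x) = sin(x).
So the two sides agree for every real x for which both sides are defined.

Conclusion: Yes, this is an identity.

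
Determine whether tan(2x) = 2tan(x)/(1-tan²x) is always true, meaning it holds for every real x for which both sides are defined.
Yes, this is an identity.

Claim: tan(2x) = 2tan(x)/(1-tan²x).
Reasoning: tan(2x) = sin(2x)/cos(2x) = 2sin(x)cos(x) / (cos²x - sin²x). Divide numerator and denominator by cos²x: 2tan(x) / (1 - tan²x).
So the two sides agree for every real x for which both sides are defined.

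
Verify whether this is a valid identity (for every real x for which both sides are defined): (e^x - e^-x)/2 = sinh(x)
Yes, this is an identity.

Claim: (e^x - e^-x)/2 = sinh(x).
Reasoning: This is exactly the definition of the hyperbolic sine: sinh(x) := (e^x - e^-x)/2.
So the two sides agree for every real x for which both sides are defined.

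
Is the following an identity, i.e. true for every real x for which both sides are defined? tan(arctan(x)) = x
Claim: tan(arctan(x)) = x.
Reasoning: For every real x, arctan(x) is by definition the angle in (-π/2, π/2) whose tangent equals x. Taking the tangent of that angle returns x.
So the two sides agree for every real x for which both sides are defined.

Conclusion: Yes, this is an identity.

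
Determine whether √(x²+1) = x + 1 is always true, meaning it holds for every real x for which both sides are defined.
Claim: √(x²+1) = x + 1.
Test a specific point where both sides are defined: x = 5.
LHS = √(x²+1) ≈ 5.0990
RHS = x + 1 ≈ 6.0000
Since 5.0990 ≠ 6.0000, the equation fails at this point, so it cannot hold for every real x for which both sides are defined.
(x+1)² = x² + 2x + 1 ≠ x² + 1 unless x = 0.

Conclusion: No, this is NOT an identity.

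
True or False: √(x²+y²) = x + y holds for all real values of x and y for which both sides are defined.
False.

Claim: √(x²+y²) = x + y.
Test a specific point where both sides are defined: x = -3, y = -1.
LHS = √(x²+y²) ≈ 3.1623
RHS = x + y ≈ -4.0000
Since 3.1623 ≠ -4.0000, the equation fails at this point, so it cannot hold for all real values of x and y for which both sides are defined.
(x+y)² = x² + 2xy + y², not x² + y², so the square root does not split this way.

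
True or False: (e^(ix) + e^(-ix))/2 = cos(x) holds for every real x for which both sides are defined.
Claim: (e^(ix) + e^(-ix))/2 = cos(x).
Reasoning: By Euler's formula e^(ix) = cos(x) + i·sin(x) and e^(-ix) = cos(x) - i·sin(x). Adding cancels the sine terms: e^(ix) + e^(-ix) = 2cos(x); divide by 2.
So the two sides agree for every real x for which both sides are defined.

Conclusion: True.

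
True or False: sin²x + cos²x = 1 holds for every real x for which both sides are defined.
True.

Claim: sin²x + cos²x = 1.
Reasoning: The point (cos x, sin x) lies on the unit circle X² + Y² = 1, so cos²x + sin²x = 1 for every real x.
So the two sides agree for every real x for which both sides are defined.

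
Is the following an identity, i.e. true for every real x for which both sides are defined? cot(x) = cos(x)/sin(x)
Yes, this is an identity.

Claim: cot(x) = cos(x)/sin(x).
Reasoning: cot(x) is defined as 1/tan(x) = 1/(sin(x)/cos(x)) = cos(x)/sin(x), wherever sin(x) ≠ 0.
So the two sides agree for every real x for which both sides are defined.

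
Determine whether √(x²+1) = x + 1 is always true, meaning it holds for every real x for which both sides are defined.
Claim: √(x²+1) = x + 1.
Test a specific point where both sides are defined: x = 4.
LHS = √(x²+1) ≈ 4.1231
RHS = x + 1 ≈ 5.0000
Since 4.1231 ≠ 5.0000, the equation fails at this point, so it cannot hold for every real x for which both sides are defined.
(x+1)² = x² + 2x + 1 ≠ x² + 1 unless x = 0.

Conclusion: No, this is NOT an identity.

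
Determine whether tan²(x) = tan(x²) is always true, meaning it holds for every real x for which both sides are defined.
Claim: tan²(x) = tan(x²).
Test a specific point where both sides are defined: x = π.
LHS = tan²(x) ≈ 0.0000
RHS = tan(x²) ≈ 0.4767
Since 0.0000 ≠ 0.4767, the equation fails at this point, so it cannot hold for every real x for which both sides are defined.
tan²(x) means (tan x)², squaring the output; tan(x²) squares the input. These are different functions.

Conclusion: No, this is NOT an identity.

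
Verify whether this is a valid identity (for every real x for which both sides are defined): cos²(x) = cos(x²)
Claim: cos²(x) = cos(x²).
Test a specific point where both sides are defined: x = 3π/4.
LHS = cos²(x) ≈ 0.5000
RHS = cos(x²) ≈ 0.7442
Since 0.5000 ≠ 0.7442, the equation fails at this point, so it cannot hold for every real x for which both sides are defined.
cos²(x) means (cos x)², squaring the output; cos(x²) squares the input. These are different functions.

Conclusion: No, this is NOT an identity.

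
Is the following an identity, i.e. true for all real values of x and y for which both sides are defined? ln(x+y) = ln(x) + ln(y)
No, this is NOT an identity.

Claim: ln(x+y) = ln(x) + ln(y).
Test a specific point where both sides are defined: x = 4, y = 3.
LHS = ln(x+y) ≈ 1.9459
RHS = ln(x) + ln(y) ≈ 2.4849
Since 1.9459 ≠ 2.4849, the equation fails at this point, so it cannot hold for all real values of x and y for which both sides are defined.
ln(x) + ln(y) = ln(xy), not ln(x+y).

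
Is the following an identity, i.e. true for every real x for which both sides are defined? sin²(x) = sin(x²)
No, this is NOT an identity.

Claim: sin²(x) = sin(x²).
Test a specific point where both sides are defined: x = π/6.
LHS = sin²(x) ≈ 0.2500
RHS = sin(x²) ≈ 0.2707
Since 0.2500 ≠ 0.2707, the equation fails at this point, so it cannot hold for every real x for which both sides are defined.
sin²(x) means (sin x)², squaring the output; sin(x²) squares the input. These are different functions.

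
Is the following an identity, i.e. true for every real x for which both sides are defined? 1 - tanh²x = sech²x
Claim: 1 - tanh²x = sech²x.
Reasoning: Divide cosh²x - sinh²x = 1 through by cosh²x (never zero): 1 - tanh²x = 1/cosh²x = sech²x.
So the two sides agree for every real x for which both sides are defined.

Conclusion: Yes, this is an identity.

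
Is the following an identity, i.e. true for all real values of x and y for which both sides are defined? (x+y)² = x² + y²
No, this is NOT an identity.

Claim: (x+y)² = x² + y².
Test a specific point where both sides are defined: x = 4, y = 1/2.
LHS = (x+y)² ≈ 20.2500
RHS = x² + y² ≈ 16.2500
Since 20.2500 ≠ 16.2500, the equation fails at this point, so it cannot hold for all real values of x and y for which both sides are defined.
The correct expansion is (x+y)² = x² + 2xy + y²; the cross term 2xy is missing.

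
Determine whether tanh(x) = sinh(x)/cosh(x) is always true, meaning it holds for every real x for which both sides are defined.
Claim: tanh(x) = sinh(x)/cosh(x).
Reasoning: tanh(x) is defined as sinh(x)/cosh(x) = (e^x - e^-x)/(e^x + e^-x); cosh(x) ≥ 1 is never zero, so this holds for every real x.
So the two sides agree for every real x for which both sides are defined.

Conclusion: Yes, this is an identity.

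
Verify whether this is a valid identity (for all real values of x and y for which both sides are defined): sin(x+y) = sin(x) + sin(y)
No, this is NOT an identity.

Claim: sin(x+y) = sin(x) + sin(y).
Test a specific point where both sides are defined: x = 2π/3, y = π.
LHS = sin(x+y) ≈ -0.8660
RHS = sin(x) + sin(y) ≈ 0.8660
Since -0.8660 ≠ 0.8660, the equation fails at this point, so it cannot hold for all real values of x and y for which both sides are defined.
The correct expansion is sin(x+y) = sin(x)cos(y) + cos(x)sin(y); sine is not additive.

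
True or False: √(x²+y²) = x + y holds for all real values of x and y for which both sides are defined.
False.

Claim: √(x²+y²) = x + y.
Test a specific point where both sides are defined: x = -2, y = 3/2.
LHS = √(x²+y²) ≈ 2.5000
RHS = x + y ≈ -0.5000
Since 2.5000 ≠ -0.5000, the equation fails at this point, so it cannot hold for all real values of x and y for which both sides are defined.
(x+y)² = x² + 2xy + y², not x² + y², so the square root does not split this way.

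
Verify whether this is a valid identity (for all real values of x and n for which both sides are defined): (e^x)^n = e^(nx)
Yes, this is an identity.

Claim: (e^x)^n = e^(nx).
Reasoning: e^x is a positive real number, and for a positive base B and real exponent n, B^n = e^(n·ln B). With B = e^x, ln B = x, so (e^x)^n = e^(n·x).
So the two sides agree for all real values of x and n for which both sides are defined.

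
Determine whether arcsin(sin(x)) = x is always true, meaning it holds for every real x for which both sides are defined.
Claim: arcsin(sin(x)) = x.
Test a specific point where both sides are defined: x = π.
LHS = arcsin(sin(x)) ≈ 0.0000
RHS = x ≈ 3.1416
Since 0.0000 ≠ 3.1416, the equation fails at this point, so it cannot hold for every real x for which both sides are defined.
arcsin only returns values in [-π/2, π/2], so arcsin(sin(x)) = x holds only for x in that interval, not for all real x.

Conclusion: No, this is NOT an identity.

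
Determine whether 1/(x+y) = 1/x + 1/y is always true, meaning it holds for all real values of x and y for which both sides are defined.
Claim: 1/(x+y) = 1/x + 1/y.
Test a specific point where both sides are defined: x = 3/2, y = 3/2.
LHS = 1/(x+y) ≈ 0.3333
RHS = 1/x + 1/y ≈ 1.3333
Since 0.3333 ≠ 1.3333, the equation fails at this point, so it cannot hold for all real values of x and y for which both sides are defined.
1/x + 1/y = (x+y)/(xy), which is not 1/(x+y).

Conclusion: No, this is NOT an identity.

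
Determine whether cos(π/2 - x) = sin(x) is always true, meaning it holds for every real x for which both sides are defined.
Claim: cos(π/2 - x) = sin(x).
Reasoning: Use cos(u - v) = cos(u)cos(v) + sin(u)sin(v) with u = π/2, v = x: cos(π/2)cos(x) + sin(π/2)sin(x) = 0·cos(x) + 1·sin(x) = sin(x).
So the two sides agree for every real x for which both sides are defined.

Conclusion: Yes, this is an identity.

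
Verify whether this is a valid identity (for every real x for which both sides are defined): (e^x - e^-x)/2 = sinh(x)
Claim: (e^x - e^-x)/2 = sinh(x).
Reasoning: This is exactly the definition of the hyperbolic sine: sinh(x) := (e^x - e^-x)/2.
So the two sides agree for every real x for which both sides are defined.

Conclusion: Yes, this is an identity.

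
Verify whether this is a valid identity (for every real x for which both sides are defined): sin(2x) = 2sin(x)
No, this is NOT an identity.

Claim: sin(2x) = 2sin(x).
Test a specific point where both sides are defined: x = -π/6.
LHS = sin(2x) ≈ -0.8660
RHS = 2sin(x) ≈ -1.0000
Since -0.8660 ≠ -1.0000, the equation fails at this point, so it cannot hold for every real x for which both sides are defined.
The correct double-angle formula is sin(2x) = 2sin(x)cos(x).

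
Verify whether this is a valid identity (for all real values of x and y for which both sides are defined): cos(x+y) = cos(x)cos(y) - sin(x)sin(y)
Claim: cos(x+y) = cos(x)cos(y) - sin(x)sin(y).
Reasoning: By Euler's formula e^(i(x+y)) = e^(ix)·e^(iy) = (cos x + i·sin x)(cos y + i·sin y). The real part of the left side is cos(x+y); the real part of the product is cos(x)cos(y) - sin(x)sin(y) (since i·i = -1).
So the two sides agree for all real values of x and y for which both sides are defined.

Conclusion: Yes, this is an identity.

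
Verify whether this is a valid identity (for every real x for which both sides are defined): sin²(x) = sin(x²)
Claim: sin²(x) = sin(x²).
Test a specific point where both sides are defined: x = 2π/3.
LHS = sin²(x) ≈ 0.7500
RHS = sin(x²) ≈ -0.9474
Since 0.7500 ≠ -0.9474, the equation fails at this point, so it cannot hold for every real x for which both sides are defined.
sin²(x) means (sin x)², squaring the output; sin(x²) squares the input. These are different functions.

Conclusion: No, this is NOT an identity.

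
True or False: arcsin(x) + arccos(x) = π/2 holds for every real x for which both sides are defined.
Claim: arcsin(x) + arccos(x) = π/2.
Reasoning: Both sides are defined for -1 ≤ x ≤ 1. Let θ = arcsin(x), so sin θ = x and θ ∈ [-π/2, π/2]. Then cos(π/2 - θ) = sin θ = x and π/2 - θ ∈ [0, π], which is exactly the range of arccos, so arccos(x) = π/2 - θ. Adding: arcsin(x) + arccos(x) = θ + (π/2 - θ) = π/2.
So the two sides agree for every real x for which both sides are defined.

Conclusion: True.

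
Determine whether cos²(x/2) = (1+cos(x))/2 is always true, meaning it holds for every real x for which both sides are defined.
Yes, this is an identity.

Claim: cos²(x/2) = (1+cos(x))/2.
Reasoning: Use cos(2θ) = 2cos²θ - 1 with θ = x/2: cos(x) = 2cos²(x/2) - 1. Solving for cos²(x/2) gives (1 + cos(x))/2.
So the two sides agree for every real x for which both sides are defined.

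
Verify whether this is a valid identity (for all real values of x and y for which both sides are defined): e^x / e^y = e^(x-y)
Claim: e^x / e^y = e^(x-y).
Reasoning: 1/e^y = e^(-y), so e^x / e^y = e^x · e^(-y) = e^(x + (-y)) = e^(x-y) by the product rule for exponents.
So the two sides agree for all real values of x and y for which both sides are defined.

Conclusion: Yes, this is an identity.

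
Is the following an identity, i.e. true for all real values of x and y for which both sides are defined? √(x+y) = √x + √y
Claim: √(x+y) = √x + √y.
Test a specific point where both sides are defined: x = 3, y = 3/2.
LHS = √(x+y) ≈ 2.1213
RHS = √x + √y ≈ 2.9568
Since 2.1213 ≠ 2.9568, the equation fails at this point, so it cannot hold for all real values of x and y for which both sides are defined.
Squaring the right side gives x + 2√(xy) + y, not x + y.

Conclusion: No, this is NOT an identity.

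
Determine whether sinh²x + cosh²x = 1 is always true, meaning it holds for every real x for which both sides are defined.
No, this is NOT an identity.

Claim: sinh²x + cosh²x = 1.
Test a specific point where both sides are defined: x = -2.
LHS = sinh²x + cosh²x ≈ 27.3082
RHS = 1 ≈ 1.0000
Since 27.3082 ≠ 1.0000, the equation fails at this point, so it cannot hold for every real x for which both sides are defined.
The correct hyperbolic identity is cosh²x - sinh²x = 1 (a difference); the sum sinh²x + cosh²x equals cosh(2x).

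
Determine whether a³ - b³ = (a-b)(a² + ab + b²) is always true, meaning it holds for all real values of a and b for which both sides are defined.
Yes, this is an identity.

Claim: a³ - b³ = (a-b)(a² + ab + b²).
Reasoning: Expand the right side: (a-b)(a² + ab + b²) = a³ + a²b + ab² - a²b - ab² - b³ = a³ - b³ (the middle terms cancel in pairs).
So the two sides agree for all real values of a and b for which both sides are defined.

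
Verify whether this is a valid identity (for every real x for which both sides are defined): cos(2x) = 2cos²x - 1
Yes, this is an identity.

Claim: cos(2x) = 2cos²x - 1.
Reasoning: cos(2x) = cos²x - sin²x. Replace sin²x by 1 - cos²x: cos²x - (1 - cos²x) = 2cos²x - 1.
So the two sides agree for every real x for which both sides are defined.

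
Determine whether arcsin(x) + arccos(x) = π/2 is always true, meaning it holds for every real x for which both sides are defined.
Yes, this is an identity.

Claim: arcsin(x) + arccos(x) = π/2.
Reasoning: Both sides are defined for -1 ≤ x ≤ 1. Let θ = arcsin(x), so sin θ = x and θ ∈ [-π/2, π/2]. Then cos(π/2 - θ) = sin θ = x and π/2 - θ ∈ [0, π], which is exactly the range of arccos, so arccos(x) = π/2 - θ. Adding: arcsin(x) + arccos(x) = θ + (π/2 - θ) = π/2.
So the two sides agree for every real x for which both sides are defined.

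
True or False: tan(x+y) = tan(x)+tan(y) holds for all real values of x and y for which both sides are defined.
Claim: tan(x+y) = tan(x)+tan(y).
Test a specific point where both sides are defined: x = π/6, y = 2π/3.
LHS = tan(x+y) ≈ -0.5774
RHS = tan(x)+tan(y) ≈ -1.1547
Since -0.5774 ≠ -1.1547, the equation fails at this point, so it cannot hold for all real values of x and y for which both sides are defined.
The correct formula is tan(x+y) = (tan(x) + tan(y))/(1 - tan(x)tan(y)).

Conclusion: False.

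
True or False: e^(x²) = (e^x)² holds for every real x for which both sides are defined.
Claim: e^(x²) = (e^x)².
Test a specific point where both sides are defined: x = -1.
LHS = e^(x²) ≈ 2.7183
RHS = (e^x)² ≈ 0.1353
Since 2.7183 ≠ 0.1353, the equation fails at this point, so it cannot hold for every real x for which both sides are defined.
(e^x)² = e^(2x), and 2x ≠ x² in general.

Conclusion: False.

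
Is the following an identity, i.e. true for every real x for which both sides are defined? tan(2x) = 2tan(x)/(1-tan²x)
Claim: tan(2x) = 2tan(x)/(1-tan²x).
Reasoning: tan(2x) = sin(2x)/cos(2x) = 2sin(x)cos(x) / (cos²x - sin²x). Divide numerator and denominator by cos²x: 2tan(x) / (1 - tan²x).
So the two sides agree for every real x for which both sides are defined.

Conclusion: Yes, this is an identity.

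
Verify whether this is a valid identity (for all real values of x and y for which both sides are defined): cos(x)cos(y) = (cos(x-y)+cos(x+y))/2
Yes, this is an identity.

Claim: cos(x)cos(y) = (cos(x-y)+cos(x+y))/2.
Reasoning: cos(x-y) = cos(x)cos(y) + sin(x)sin(y) and cos(x+y) = cos(x)cos(y) - sin(x)sin(y). Adding, cos(x-y) + cos(x+y) = 2cos(x)cos(y); divide by 2.
So the two sides agree for all real values of x and y for which both sides are defined.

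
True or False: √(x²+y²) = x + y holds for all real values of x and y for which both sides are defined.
Claim: √(x²+y²) = x + y.
Test a specific point where both sides are defined: x = 4, y = -1.
LHS = √(x²+y²) ≈ 4.1231
RHS = x + y ≈ 3.0000
Since 4.1231 ≠ 3.0000, the equation fails at this point, so it cannot hold for all real values of x and y for which both sides are defined.
(x+y)² = x² + 2xy + y², not x² + y², so the square root does not split this way.

Conclusion: False.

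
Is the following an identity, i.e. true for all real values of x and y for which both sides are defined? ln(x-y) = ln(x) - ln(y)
No, this is NOT an identity.

Claim: ln(x-y) = ln(x) - ln(y).
Test a specific point where both sides are defined: x = 4, y = 3.
LHS = ln(x-y) ≈ 0.0000
RHS = ln(x) - ln(y) ≈ 0.2877
Since 0.0000 ≠ 0.2877, the equation fails at this point, so it cannot hold for all real values of x and y for which both sides are defined.
ln(x) - ln(y) = ln(x/y), not ln(x-y).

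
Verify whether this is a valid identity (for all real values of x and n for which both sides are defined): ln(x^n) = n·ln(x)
Yes, this is an identity.

Claim: ln(x^n) = n·ln(x).
Reasoning: The right side requires x > 0. For x > 0, x^n = (e^(ln x))^n = e^(n·ln x), so taking ln of both sides gives ln(x^n) = n·ln(x).
So the two sides agree for all real values of x and n for which both sides are defined.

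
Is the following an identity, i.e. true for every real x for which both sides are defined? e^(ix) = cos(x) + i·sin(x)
Claim: e^(ix) = cos(x) + i·sin(x).
Reasoning: Euler's formula. Expand e^(ix) = Σ (ix)^k / k!. Since i² = -1, the even-k terms are Σ (-1)^m x^(2m)/(2m)! = cos(x) and the odd-k terms are i · Σ (-1)^m x^(2m+1)/(2m+1)! = i·sin(x).
So the two sides agree for every real x for which both sides are defined.

Conclusion: Yes, this is an identity.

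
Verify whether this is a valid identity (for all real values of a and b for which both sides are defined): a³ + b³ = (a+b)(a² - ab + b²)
Claim: a³ + b³ = (a+b)(a² - ab + b²).
Reasoning: Expand the right side: (a+b)(a² - ab + b²) = a³ - a²b + ab² + a²b - ab² + b³ = a³ + b³ (the middle terms cancel in pairs).
So the two sides agree for all real values of a and b for which both sides are defined.

Conclusion: Yes, this is an identity.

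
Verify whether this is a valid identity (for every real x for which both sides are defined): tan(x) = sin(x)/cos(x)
Claim: tan(x) = sin(x)/cos(x).
Reasoning: For an angle x whose terminal point on the unit circle is (cos x, sin x), tan(x) is defined as the ratio (second coordinate)/(first coordinate) = sin(x)/cos(x), wherever cos(x) ≠ 0.
So the two sides agree for every real x for which both sides are defined.

Conclusion: Yes, this is an identity.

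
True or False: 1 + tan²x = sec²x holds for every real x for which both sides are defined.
Claim: 1 + tan²x = sec²x.
Reasoning: Start from sin²x + cos²x = 1 and divide every term by cos²x (allowed wherever tan x and sec x are defined): tan²x + 1 = 1/cos²x = sec²x.
So the two sides agree for every real x for which both sides are defined.

Conclusion: True.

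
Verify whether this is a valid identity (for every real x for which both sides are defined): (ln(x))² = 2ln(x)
No, this is NOT an identity.

Claim: (ln(x))² = 2ln(x).
Test a specific point where both sides are defined: x = 4.
LHS = (ln(x))² ≈ 1.9218
RHS = 2ln(x) ≈ 2.7726
Since 1.9218 ≠ 2.7726, the equation fails at this point, so it cannot hold for every real x for which both sides are defined.
2ln(x) equals ln(x²), which is not the same as (ln x)².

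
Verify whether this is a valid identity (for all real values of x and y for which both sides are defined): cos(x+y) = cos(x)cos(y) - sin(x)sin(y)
Claim: cos(x+y) = cos(x)cos(y) - sin(x)sin(y).
Reasoning: By Euler's formula e^(i(x+y)) = e^(ix)·e^(iy) = (cos x + i·sin x)(cos y + i·sin y). The real part of the left side is cos(x+y); the real part of the product is cos(x)cos(y) - sin(x)sin(y) (since i·i = -1).
So the two sides agree for all real values of x and y for which both sides are defined.

Conclusion: Yes, this is an identity.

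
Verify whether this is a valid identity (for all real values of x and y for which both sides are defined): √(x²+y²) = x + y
No, this is NOT an identity.

Claim: √(x²+y²) = x + y.
Test a specific point where both sides are defined: x = 1, y = -2.
LHS = √(x²+y²) ≈ 2.2361
RHS = x + y ≈ -1.0000
Since 2.2361 ≠ -1.0000, the equation fails at this point, so it cannot hold for all real values of x and y for which both sides are defined.
(x+y)² = x² + 2xy + y², not x² + y², so the square root does not split this way.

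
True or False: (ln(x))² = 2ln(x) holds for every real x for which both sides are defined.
Claim: (ln(x))² = 2ln(x).
Test a specific point where both sides are defined: x = 1/2.
LHS = (ln(x))² ≈ 0.4805
RHS = 2ln(x) ≈ -1.3863
Since 0.4805 ≠ -1.3863, the equation fails at this point, so it cannot hold for every real x for which both sides are defined.
2ln(x) equals ln(x²), which is not the same as (ln x)².

Conclusion: False.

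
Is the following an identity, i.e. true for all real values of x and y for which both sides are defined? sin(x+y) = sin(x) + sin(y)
Claim: sin(x+y) = sin(x) + sin(y).
Test a specific point where both sides are defined: x = π/6, y = π/3.
LHS = sin(x+y) ≈ 1.0000
RHS = sin(x) + sin(y) ≈ 1.3660
Since 1.0000 ≠ 1.3660, the equation fails at this point, so it cannot hold for all real values of x and y for which both sides are defined.
The correct expansion is sin(x+y) = sin(x)cos(y) + cos(x)sin(y); sine is not additive.

Conclusion: No, this is NOT an identity.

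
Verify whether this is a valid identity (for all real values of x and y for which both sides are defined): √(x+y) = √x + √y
Claim: √(x+y) = √x + √y.
Test a specific point where both sides are defined: x = 3, y = 3/2.
LHS = √(x+y) ≈ 2.1213
RHS = √x + √y ≈ 2.9568
Since 2.1213 ≠ 2.9568, the equation fails at this point, so it cannot hold for all real values of x and y for which both sides are defined.
Squaring the right side gives x + 2√(xy) + y, not x + y.

Conclusion: No, this is NOT an identity.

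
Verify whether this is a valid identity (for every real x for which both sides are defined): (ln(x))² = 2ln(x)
No, this is NOT an identity.

Claim: (ln(x))² = 2ln(x).
Test a specific point where both sides are defined: x = 2.
LHS = (ln(x))² ≈ 0.4805
RHS = 2ln(x) ≈ 1.3863
Since 0.4805 ≠ 1.3863, the equation fails at this point, so it cannot hold for every real x for which both sides are defined.
2ln(x) equals ln(x²), which is not the same as (ln x)².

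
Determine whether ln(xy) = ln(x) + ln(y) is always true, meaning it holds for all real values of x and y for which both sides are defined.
Claim: ln(xy) = ln(x) + ln(y).
Reasoning: Both sides are simultaneously defined only when x, y > 0. Write x = e^p, y = e^q (p = ln x, q = ln y). Then xy = e^p · e^q = e^(p+q), so ln(xy) = p + q = ln(x) + ln(y).
So the two sides agree for all real values of x and y for which both sides are defined.

Conclusion: Yes, this is an identity.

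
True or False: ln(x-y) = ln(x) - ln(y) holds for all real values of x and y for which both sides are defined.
Claim: ln(x-y) = ln(x) - ln(y).
Test a specific point where both sides are defined: x = 3/2, y = 1/2.
LHS = ln(x-y) ≈ 0.0000
RHS = ln(x) - ln(y) ≈ 1.0986
Since 0.0000 ≠ 1.0986, the equation fails at this point, so it cannot hold for all real values of x and y for which both sides are defined.
ln(x) - ln(y) = ln(x/y), not ln(x-y).

Conclusion: False.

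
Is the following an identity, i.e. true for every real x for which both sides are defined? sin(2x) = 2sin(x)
No, this is NOT an identity.

Claim: sin(2x) = 2sin(x).
Test a specific point where both sides are defined: x = -π/6.
LHS = sin(2x) ≈ -0.8660
RHS = 2sin(x) ≈ -1.0000
Since -0.8660 ≠ -1.0000, the equation fails at this point, so it cannot hold for every real x for which both sides are defined.
The correct double-angle formula is sin(2x) = 2sin(x)cos(x).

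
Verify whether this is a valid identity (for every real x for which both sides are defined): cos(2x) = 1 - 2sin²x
Yes, this is an identity.

Claim: cos(2x) = 1 - 2sin²x.
Reasoning: cos(2x) = cos²x - sin²x. Replace cos²x by 1 - sin²x: (1 - sin²x) - sin²x = 1 - 2sin²x.
So the two sides agree for every real x for which both sides are defined.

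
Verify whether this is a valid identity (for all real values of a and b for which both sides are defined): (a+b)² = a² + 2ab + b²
Claim: (a+b)² = a² + 2ab + b².
Reasoning: Expand: (a+b)² = (a+b)(a+b) = a·a + a·b + b·a + b·b = a² + 2ab + b².
So the two sides agree for all real values of a and b for which both sides are defined.

Conclusion: Yes, this is an identity.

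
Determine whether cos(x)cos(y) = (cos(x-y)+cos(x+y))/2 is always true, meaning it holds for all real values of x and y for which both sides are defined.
Yes, this is an identity.

Claim: cos(x)cos(y) = (cos(x-y)+cos(x+y))/2.
Reasoning: cos(x-y) = cos(x)cos(y) + sin(x)sin(y) and cos(x+y) = cos(x)cos(y) - sin(x)sin(y). Adding, cos(x-y) + cos(x+y) = 2cos(x)cos(y); divide by 2.
So the two sides agree for all real values of x and y for which both sides are defined.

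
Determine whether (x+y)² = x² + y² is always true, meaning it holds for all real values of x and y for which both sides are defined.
Claim: (x+y)² = x² + y².
Test a specific point where both sides are defined: x = 3, y = -3.
LHS = (x+y)² ≈ 0.0000
RHS = x² + y² ≈ 18.0000
Since 0.0000 ≠ 18.0000, the equation fails at this point, so it cannot hold for all real values of x and y for which both sides are defined.
The correct expansion is (x+y)² = x² + 2xy + y²; the cross term 2xy is missing.

Conclusion: No, this is NOT an identity.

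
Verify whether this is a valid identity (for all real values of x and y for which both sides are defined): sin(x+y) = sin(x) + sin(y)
Claim: sin(x+y) = sin(x) + sin(y).
Test a specific point where both sides are defined: x = π/4, y = -π/6.
LHS = sin(x+y) ≈ 0.2588
RHS = sin(x) + sin(y) ≈ 0.2071
Since 0.2588 ≠ 0.2071, the equation fails at this point, so it cannot hold for all real values of x and y for which both sides are defined.
The correct expansion is sin(x+y) = sin(x)cos(y) + cos(x)sin(y); sine is not additive.

Conclusion: No, this is NOT an identity.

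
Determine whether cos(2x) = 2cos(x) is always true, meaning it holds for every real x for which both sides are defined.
Claim: cos(2x) = 2cos(x).
Test a specific point where both sides are defined: x = -π/4.
LHS = cos(2x) ≈ 0.0000
RHS = 2cos(x) ≈ 1.4142
Since 0.0000 ≠ 1.4142, the equation fails at this point, so it cannot hold for every real x for which both sides are defined.
The correct double-angle formula is cos(2x) = cos²x - sin²x.

Conclusion: No, this is NOT an identity.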